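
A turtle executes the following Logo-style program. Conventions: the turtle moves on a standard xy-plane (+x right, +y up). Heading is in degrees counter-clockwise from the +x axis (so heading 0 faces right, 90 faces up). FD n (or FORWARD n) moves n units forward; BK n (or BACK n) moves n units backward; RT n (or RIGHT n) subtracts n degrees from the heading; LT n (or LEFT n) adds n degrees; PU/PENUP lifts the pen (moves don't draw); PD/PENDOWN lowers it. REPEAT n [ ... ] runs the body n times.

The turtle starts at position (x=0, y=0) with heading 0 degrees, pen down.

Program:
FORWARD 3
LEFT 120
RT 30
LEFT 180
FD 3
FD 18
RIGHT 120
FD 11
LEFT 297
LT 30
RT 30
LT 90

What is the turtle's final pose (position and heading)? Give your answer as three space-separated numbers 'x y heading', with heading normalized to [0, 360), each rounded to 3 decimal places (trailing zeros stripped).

Answer: -6.526 -15.5 177

Derivation:
Executing turtle program step by step:
Start: pos=(0,0), heading=0, pen down
FD 3: (0,0) -> (3,0) [heading=0, draw]
LT 120: heading 0 -> 120
RT 30: heading 120 -> 90
LT 180: heading 90 -> 270
FD 3: (3,0) -> (3,-3) [heading=270, draw]
FD 18: (3,-3) -> (3,-21) [heading=270, draw]
RT 120: heading 270 -> 150
FD 11: (3,-21) -> (-6.526,-15.5) [heading=150, draw]
LT 297: heading 150 -> 87
LT 30: heading 87 -> 117
RT 30: heading 117 -> 87
LT 90: heading 87 -> 177
Final: pos=(-6.526,-15.5), heading=177, 4 segment(s) drawn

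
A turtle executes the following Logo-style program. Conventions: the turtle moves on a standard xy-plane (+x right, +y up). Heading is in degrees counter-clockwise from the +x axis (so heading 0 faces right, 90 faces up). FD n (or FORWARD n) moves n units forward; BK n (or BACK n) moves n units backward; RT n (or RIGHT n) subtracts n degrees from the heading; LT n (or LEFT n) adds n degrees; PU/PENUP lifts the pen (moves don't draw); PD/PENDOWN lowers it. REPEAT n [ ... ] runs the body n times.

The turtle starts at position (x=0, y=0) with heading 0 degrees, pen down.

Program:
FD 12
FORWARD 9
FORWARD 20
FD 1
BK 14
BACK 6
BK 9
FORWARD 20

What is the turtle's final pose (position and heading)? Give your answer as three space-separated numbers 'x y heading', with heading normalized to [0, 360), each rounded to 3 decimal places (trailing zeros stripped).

Answer: 33 0 0

Derivation:
Executing turtle program step by step:
Start: pos=(0,0), heading=0, pen down
FD 12: (0,0) -> (12,0) [heading=0, draw]
FD 9: (12,0) -> (21,0) [heading=0, draw]
FD 20: (21,0) -> (41,0) [heading=0, draw]
FD 1: (41,0) -> (42,0) [heading=0, draw]
BK 14: (42,0) -> (28,0) [heading=0, draw]
BK 6: (28,0) -> (22,0) [heading=0, draw]
BK 9: (22,0) -> (13,0) [heading=0, draw]
FD 20: (13,0) -> (33,0) [heading=0, draw]
Final: pos=(33,0), heading=0, 8 segment(s) drawn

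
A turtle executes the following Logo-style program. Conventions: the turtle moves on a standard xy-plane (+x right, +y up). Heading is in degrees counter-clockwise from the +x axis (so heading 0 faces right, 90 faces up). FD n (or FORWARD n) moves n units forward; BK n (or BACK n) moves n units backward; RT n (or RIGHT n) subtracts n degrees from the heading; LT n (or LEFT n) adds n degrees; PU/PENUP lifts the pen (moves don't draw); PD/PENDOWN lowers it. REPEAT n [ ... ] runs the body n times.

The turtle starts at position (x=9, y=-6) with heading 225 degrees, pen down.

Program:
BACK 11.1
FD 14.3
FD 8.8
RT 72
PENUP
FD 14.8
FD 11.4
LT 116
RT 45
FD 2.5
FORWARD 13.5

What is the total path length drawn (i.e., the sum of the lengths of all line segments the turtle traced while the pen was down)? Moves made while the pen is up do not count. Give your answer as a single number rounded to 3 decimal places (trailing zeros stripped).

Executing turtle program step by step:
Start: pos=(9,-6), heading=225, pen down
BK 11.1: (9,-6) -> (16.849,1.849) [heading=225, draw]
FD 14.3: (16.849,1.849) -> (6.737,-8.263) [heading=225, draw]
FD 8.8: (6.737,-8.263) -> (0.515,-14.485) [heading=225, draw]
RT 72: heading 225 -> 153
PU: pen up
FD 14.8: (0.515,-14.485) -> (-12.672,-7.766) [heading=153, move]
FD 11.4: (-12.672,-7.766) -> (-22.83,-2.591) [heading=153, move]
LT 116: heading 153 -> 269
RT 45: heading 269 -> 224
FD 2.5: (-22.83,-2.591) -> (-24.628,-4.327) [heading=224, move]
FD 13.5: (-24.628,-4.327) -> (-34.339,-13.705) [heading=224, move]
Final: pos=(-34.339,-13.705), heading=224, 3 segment(s) drawn

Segment lengths:
  seg 1: (9,-6) -> (16.849,1.849), length = 11.1
  seg 2: (16.849,1.849) -> (6.737,-8.263), length = 14.3
  seg 3: (6.737,-8.263) -> (0.515,-14.485), length = 8.8
Total = 34.2

Answer: 34.2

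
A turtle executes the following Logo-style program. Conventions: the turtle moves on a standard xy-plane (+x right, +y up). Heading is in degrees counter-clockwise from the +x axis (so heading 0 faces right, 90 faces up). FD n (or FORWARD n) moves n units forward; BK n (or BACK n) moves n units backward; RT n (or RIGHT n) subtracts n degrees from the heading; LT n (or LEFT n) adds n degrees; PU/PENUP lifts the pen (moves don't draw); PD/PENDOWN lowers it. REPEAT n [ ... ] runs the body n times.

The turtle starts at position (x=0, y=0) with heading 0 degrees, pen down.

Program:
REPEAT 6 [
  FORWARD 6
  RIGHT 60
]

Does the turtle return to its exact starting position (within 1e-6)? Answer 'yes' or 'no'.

Answer: yes

Derivation:
Executing turtle program step by step:
Start: pos=(0,0), heading=0, pen down
REPEAT 6 [
  -- iteration 1/6 --
  FD 6: (0,0) -> (6,0) [heading=0, draw]
  RT 60: heading 0 -> 300
  -- iteration 2/6 --
  FD 6: (6,0) -> (9,-5.196) [heading=300, draw]
  RT 60: heading 300 -> 240
  -- iteration 3/6 --
  FD 6: (9,-5.196) -> (6,-10.392) [heading=240, draw]
  RT 60: heading 240 -> 180
  -- iteration 4/6 --
  FD 6: (6,-10.392) -> (0,-10.392) [heading=180, draw]
  RT 60: heading 180 -> 120
  -- iteration 5/6 --
  FD 6: (0,-10.392) -> (-3,-5.196) [heading=120, draw]
  RT 60: heading 120 -> 60
  -- iteration 6/6 --
  FD 6: (-3,-5.196) -> (0,0) [heading=60, draw]
  RT 60: heading 60 -> 0
]
Final: pos=(0,0), heading=0, 6 segment(s) drawn

Start position: (0, 0)
Final position: (0, 0)
Distance = 0; < 1e-6 -> CLOSED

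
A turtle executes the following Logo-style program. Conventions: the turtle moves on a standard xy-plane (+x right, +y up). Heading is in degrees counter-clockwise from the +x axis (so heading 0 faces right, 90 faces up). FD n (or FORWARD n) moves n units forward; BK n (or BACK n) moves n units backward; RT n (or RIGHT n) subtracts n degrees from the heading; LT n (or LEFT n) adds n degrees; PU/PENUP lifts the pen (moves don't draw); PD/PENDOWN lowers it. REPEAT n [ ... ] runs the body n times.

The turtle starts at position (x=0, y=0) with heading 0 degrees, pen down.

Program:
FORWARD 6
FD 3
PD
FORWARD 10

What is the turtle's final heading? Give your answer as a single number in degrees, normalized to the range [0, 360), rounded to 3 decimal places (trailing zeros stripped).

Executing turtle program step by step:
Start: pos=(0,0), heading=0, pen down
FD 6: (0,0) -> (6,0) [heading=0, draw]
FD 3: (6,0) -> (9,0) [heading=0, draw]
PD: pen down
FD 10: (9,0) -> (19,0) [heading=0, draw]
Final: pos=(19,0), heading=0, 3 segment(s) drawn

Answer: 0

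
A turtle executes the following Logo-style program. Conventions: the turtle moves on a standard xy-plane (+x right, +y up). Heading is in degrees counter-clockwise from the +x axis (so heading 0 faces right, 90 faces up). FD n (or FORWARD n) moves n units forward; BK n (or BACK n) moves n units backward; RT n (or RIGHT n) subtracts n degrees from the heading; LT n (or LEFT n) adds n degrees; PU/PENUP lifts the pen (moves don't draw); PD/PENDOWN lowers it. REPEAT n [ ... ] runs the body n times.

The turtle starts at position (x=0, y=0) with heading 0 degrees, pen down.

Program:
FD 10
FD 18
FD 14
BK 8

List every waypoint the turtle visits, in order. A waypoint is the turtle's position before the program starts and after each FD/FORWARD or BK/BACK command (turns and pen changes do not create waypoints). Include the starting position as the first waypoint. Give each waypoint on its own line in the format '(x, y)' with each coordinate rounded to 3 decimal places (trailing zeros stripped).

Executing turtle program step by step:
Start: pos=(0,0), heading=0, pen down
FD 10: (0,0) -> (10,0) [heading=0, draw]
FD 18: (10,0) -> (28,0) [heading=0, draw]
FD 14: (28,0) -> (42,0) [heading=0, draw]
BK 8: (42,0) -> (34,0) [heading=0, draw]
Final: pos=(34,0), heading=0, 4 segment(s) drawn
Waypoints (5 total):
(0, 0)
(10, 0)
(28, 0)
(42, 0)
(34, 0)

Answer: (0, 0)
(10, 0)
(28, 0)
(42, 0)
(34, 0)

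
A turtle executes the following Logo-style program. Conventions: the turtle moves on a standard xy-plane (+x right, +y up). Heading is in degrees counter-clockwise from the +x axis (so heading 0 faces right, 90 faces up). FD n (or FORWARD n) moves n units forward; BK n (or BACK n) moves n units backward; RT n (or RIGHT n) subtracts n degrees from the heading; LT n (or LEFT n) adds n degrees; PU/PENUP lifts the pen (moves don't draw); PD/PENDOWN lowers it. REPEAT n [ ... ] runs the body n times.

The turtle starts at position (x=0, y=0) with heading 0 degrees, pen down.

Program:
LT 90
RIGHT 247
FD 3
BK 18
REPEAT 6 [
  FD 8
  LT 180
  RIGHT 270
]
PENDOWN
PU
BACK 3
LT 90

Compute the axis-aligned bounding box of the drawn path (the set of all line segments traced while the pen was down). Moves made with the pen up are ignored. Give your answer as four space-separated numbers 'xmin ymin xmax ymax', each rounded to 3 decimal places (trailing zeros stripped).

Answer: -2.762 -1.172 13.808 13.225

Derivation:
Executing turtle program step by step:
Start: pos=(0,0), heading=0, pen down
LT 90: heading 0 -> 90
RT 247: heading 90 -> 203
FD 3: (0,0) -> (-2.762,-1.172) [heading=203, draw]
BK 18: (-2.762,-1.172) -> (13.808,5.861) [heading=203, draw]
REPEAT 6 [
  -- iteration 1/6 --
  FD 8: (13.808,5.861) -> (6.444,2.735) [heading=203, draw]
  LT 180: heading 203 -> 23
  RT 270: heading 23 -> 113
  -- iteration 2/6 --
  FD 8: (6.444,2.735) -> (3.318,10.099) [heading=113, draw]
  LT 180: heading 113 -> 293
  RT 270: heading 293 -> 23
  -- iteration 3/6 --
  FD 8: (3.318,10.099) -> (10.682,13.225) [heading=23, draw]
  LT 180: heading 23 -> 203
  RT 270: heading 203 -> 293
  -- iteration 4/6 --
  FD 8: (10.682,13.225) -> (13.808,5.861) [heading=293, draw]
  LT 180: heading 293 -> 113
  RT 270: heading 113 -> 203
  -- iteration 5/6 --
  FD 8: (13.808,5.861) -> (6.444,2.735) [heading=203, draw]
  LT 180: heading 203 -> 23
  RT 270: heading 23 -> 113
  -- iteration 6/6 --
  FD 8: (6.444,2.735) -> (3.318,10.099) [heading=113, draw]
  LT 180: heading 113 -> 293
  RT 270: heading 293 -> 23
]
PD: pen down
PU: pen up
BK 3: (3.318,10.099) -> (0.556,8.927) [heading=23, move]
LT 90: heading 23 -> 113
Final: pos=(0.556,8.927), heading=113, 8 segment(s) drawn

Segment endpoints: x in {-2.762, 0, 3.318, 3.318, 6.444, 6.444, 10.682, 13.808, 13.808}, y in {-1.172, 0, 2.735, 2.735, 5.861, 10.099, 10.099, 13.225}
xmin=-2.762, ymin=-1.172, xmax=13.808, ymax=13.225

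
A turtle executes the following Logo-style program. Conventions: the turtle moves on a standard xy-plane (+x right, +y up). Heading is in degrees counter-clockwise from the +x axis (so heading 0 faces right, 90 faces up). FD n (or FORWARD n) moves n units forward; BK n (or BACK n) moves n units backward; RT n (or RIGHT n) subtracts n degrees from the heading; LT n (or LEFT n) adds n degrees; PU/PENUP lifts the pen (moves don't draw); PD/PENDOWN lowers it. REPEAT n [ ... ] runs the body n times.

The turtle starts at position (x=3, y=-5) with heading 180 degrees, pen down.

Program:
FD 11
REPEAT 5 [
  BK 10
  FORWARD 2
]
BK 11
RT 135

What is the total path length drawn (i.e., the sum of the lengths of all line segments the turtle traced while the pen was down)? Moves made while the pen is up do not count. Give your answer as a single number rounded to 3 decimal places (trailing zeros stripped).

Executing turtle program step by step:
Start: pos=(3,-5), heading=180, pen down
FD 11: (3,-5) -> (-8,-5) [heading=180, draw]
REPEAT 5 [
  -- iteration 1/5 --
  BK 10: (-8,-5) -> (2,-5) [heading=180, draw]
  FD 2: (2,-5) -> (0,-5) [heading=180, draw]
  -- iteration 2/5 --
  BK 10: (0,-5) -> (10,-5) [heading=180, draw]
  FD 2: (10,-5) -> (8,-5) [heading=180, draw]
  -- iteration 3/5 --
  BK 10: (8,-5) -> (18,-5) [heading=180, draw]
  FD 2: (18,-5) -> (16,-5) [heading=180, draw]
  -- iteration 4/5 --
  BK 10: (16,-5) -> (26,-5) [heading=180, draw]
  FD 2: (26,-5) -> (24,-5) [heading=180, draw]
  -- iteration 5/5 --
  BK 10: (24,-5) -> (34,-5) [heading=180, draw]
  FD 2: (34,-5) -> (32,-5) [heading=180, draw]
]
BK 11: (32,-5) -> (43,-5) [heading=180, draw]
RT 135: heading 180 -> 45
Final: pos=(43,-5), heading=45, 12 segment(s) drawn

Segment lengths:
  seg 1: (3,-5) -> (-8,-5), length = 11
  seg 2: (-8,-5) -> (2,-5), length = 10
  seg 3: (2,-5) -> (0,-5), length = 2
  seg 4: (0,-5) -> (10,-5), length = 10
  seg 5: (10,-5) -> (8,-5), length = 2
  seg 6: (8,-5) -> (18,-5), length = 10
  seg 7: (18,-5) -> (16,-5), length = 2
  seg 8: (16,-5) -> (26,-5), length = 10
  seg 9: (26,-5) -> (24,-5), length = 2
  seg 10: (24,-5) -> (34,-5), length = 10
  seg 11: (34,-5) -> (32,-5), length = 2
  seg 12: (32,-5) -> (43,-5), length = 11
Total = 82

Answer: 82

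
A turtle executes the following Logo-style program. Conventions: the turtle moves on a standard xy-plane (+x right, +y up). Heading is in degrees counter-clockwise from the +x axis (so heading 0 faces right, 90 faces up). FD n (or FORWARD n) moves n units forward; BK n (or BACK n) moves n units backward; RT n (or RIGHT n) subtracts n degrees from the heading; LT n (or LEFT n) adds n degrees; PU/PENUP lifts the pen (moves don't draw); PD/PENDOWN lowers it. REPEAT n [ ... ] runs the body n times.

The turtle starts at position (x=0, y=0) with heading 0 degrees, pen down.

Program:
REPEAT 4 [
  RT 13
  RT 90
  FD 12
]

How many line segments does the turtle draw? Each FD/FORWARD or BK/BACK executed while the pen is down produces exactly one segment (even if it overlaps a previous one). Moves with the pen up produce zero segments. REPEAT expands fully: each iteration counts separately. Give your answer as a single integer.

Answer: 4

Derivation:
Executing turtle program step by step:
Start: pos=(0,0), heading=0, pen down
REPEAT 4 [
  -- iteration 1/4 --
  RT 13: heading 0 -> 347
  RT 90: heading 347 -> 257
  FD 12: (0,0) -> (-2.699,-11.692) [heading=257, draw]
  -- iteration 2/4 --
  RT 13: heading 257 -> 244
  RT 90: heading 244 -> 154
  FD 12: (-2.699,-11.692) -> (-13.485,-6.432) [heading=154, draw]
  -- iteration 3/4 --
  RT 13: heading 154 -> 141
  RT 90: heading 141 -> 51
  FD 12: (-13.485,-6.432) -> (-5.933,2.894) [heading=51, draw]
  -- iteration 4/4 --
  RT 13: heading 51 -> 38
  RT 90: heading 38 -> 308
  FD 12: (-5.933,2.894) -> (1.455,-6.562) [heading=308, draw]
]
Final: pos=(1.455,-6.562), heading=308, 4 segment(s) drawn
Segments drawn: 4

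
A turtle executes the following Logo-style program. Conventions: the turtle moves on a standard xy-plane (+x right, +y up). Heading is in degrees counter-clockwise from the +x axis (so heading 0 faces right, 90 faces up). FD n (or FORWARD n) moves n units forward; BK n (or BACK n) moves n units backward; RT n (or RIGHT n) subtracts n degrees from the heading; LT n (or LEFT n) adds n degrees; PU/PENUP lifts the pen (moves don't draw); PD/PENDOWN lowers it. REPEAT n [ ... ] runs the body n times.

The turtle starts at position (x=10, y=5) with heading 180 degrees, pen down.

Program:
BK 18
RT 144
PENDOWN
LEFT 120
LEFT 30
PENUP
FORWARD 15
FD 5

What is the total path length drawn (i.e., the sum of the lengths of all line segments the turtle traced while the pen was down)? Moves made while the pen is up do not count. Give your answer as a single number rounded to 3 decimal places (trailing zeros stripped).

Answer: 18

Derivation:
Executing turtle program step by step:
Start: pos=(10,5), heading=180, pen down
BK 18: (10,5) -> (28,5) [heading=180, draw]
RT 144: heading 180 -> 36
PD: pen down
LT 120: heading 36 -> 156
LT 30: heading 156 -> 186
PU: pen up
FD 15: (28,5) -> (13.082,3.432) [heading=186, move]
FD 5: (13.082,3.432) -> (8.11,2.909) [heading=186, move]
Final: pos=(8.11,2.909), heading=186, 1 segment(s) drawn

Segment lengths:
  seg 1: (10,5) -> (28,5), length = 18
Total = 18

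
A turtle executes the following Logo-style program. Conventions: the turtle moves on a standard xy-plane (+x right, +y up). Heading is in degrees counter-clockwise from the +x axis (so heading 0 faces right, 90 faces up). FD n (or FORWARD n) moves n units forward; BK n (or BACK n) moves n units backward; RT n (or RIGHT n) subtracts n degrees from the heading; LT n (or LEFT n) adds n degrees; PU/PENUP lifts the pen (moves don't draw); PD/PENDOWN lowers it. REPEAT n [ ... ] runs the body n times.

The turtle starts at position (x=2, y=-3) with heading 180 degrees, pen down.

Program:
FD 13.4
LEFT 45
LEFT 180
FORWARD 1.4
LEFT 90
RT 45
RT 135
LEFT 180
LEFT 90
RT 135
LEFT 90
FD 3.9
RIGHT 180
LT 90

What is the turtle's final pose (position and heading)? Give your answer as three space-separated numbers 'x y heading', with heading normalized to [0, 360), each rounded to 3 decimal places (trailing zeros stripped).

Executing turtle program step by step:
Start: pos=(2,-3), heading=180, pen down
FD 13.4: (2,-3) -> (-11.4,-3) [heading=180, draw]
LT 45: heading 180 -> 225
LT 180: heading 225 -> 45
FD 1.4: (-11.4,-3) -> (-10.41,-2.01) [heading=45, draw]
LT 90: heading 45 -> 135
RT 45: heading 135 -> 90
RT 135: heading 90 -> 315
LT 180: heading 315 -> 135
LT 90: heading 135 -> 225
RT 135: heading 225 -> 90
LT 90: heading 90 -> 180
FD 3.9: (-10.41,-2.01) -> (-14.31,-2.01) [heading=180, draw]
RT 180: heading 180 -> 0
LT 90: heading 0 -> 90
Final: pos=(-14.31,-2.01), heading=90, 3 segment(s) drawn

Answer: -14.31 -2.01 90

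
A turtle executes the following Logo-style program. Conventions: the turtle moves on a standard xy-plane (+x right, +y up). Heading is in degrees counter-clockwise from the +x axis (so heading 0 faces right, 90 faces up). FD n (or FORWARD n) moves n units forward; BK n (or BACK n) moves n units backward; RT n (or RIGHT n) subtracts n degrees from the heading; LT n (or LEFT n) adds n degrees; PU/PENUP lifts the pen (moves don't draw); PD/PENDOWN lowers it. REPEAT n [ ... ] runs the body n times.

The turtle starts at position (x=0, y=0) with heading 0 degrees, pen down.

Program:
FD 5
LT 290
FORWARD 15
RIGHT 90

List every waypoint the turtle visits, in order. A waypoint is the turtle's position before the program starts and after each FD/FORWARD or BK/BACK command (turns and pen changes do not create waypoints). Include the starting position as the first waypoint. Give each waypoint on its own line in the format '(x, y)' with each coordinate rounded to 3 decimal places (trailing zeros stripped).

Executing turtle program step by step:
Start: pos=(0,0), heading=0, pen down
FD 5: (0,0) -> (5,0) [heading=0, draw]
LT 290: heading 0 -> 290
FD 15: (5,0) -> (10.13,-14.095) [heading=290, draw]
RT 90: heading 290 -> 200
Final: pos=(10.13,-14.095), heading=200, 2 segment(s) drawn
Waypoints (3 total):
(0, 0)
(5, 0)
(10.13, -14.095)

Answer: (0, 0)
(5, 0)
(10.13, -14.095)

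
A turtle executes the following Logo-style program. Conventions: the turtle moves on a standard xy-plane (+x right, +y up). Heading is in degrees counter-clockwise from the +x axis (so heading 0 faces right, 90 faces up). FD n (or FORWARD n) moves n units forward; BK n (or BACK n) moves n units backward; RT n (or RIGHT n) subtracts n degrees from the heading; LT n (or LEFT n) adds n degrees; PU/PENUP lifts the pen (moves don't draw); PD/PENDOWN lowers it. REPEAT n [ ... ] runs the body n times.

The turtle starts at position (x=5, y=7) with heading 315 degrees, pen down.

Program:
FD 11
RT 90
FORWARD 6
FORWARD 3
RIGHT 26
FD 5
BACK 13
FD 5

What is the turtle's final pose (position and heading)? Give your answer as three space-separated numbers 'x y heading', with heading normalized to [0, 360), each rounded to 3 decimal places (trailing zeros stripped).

Answer: 9.251 -6.165 199

Derivation:
Executing turtle program step by step:
Start: pos=(5,7), heading=315, pen down
FD 11: (5,7) -> (12.778,-0.778) [heading=315, draw]
RT 90: heading 315 -> 225
FD 6: (12.778,-0.778) -> (8.536,-5.021) [heading=225, draw]
FD 3: (8.536,-5.021) -> (6.414,-7.142) [heading=225, draw]
RT 26: heading 225 -> 199
FD 5: (6.414,-7.142) -> (1.687,-8.77) [heading=199, draw]
BK 13: (1.687,-8.77) -> (13.978,-4.538) [heading=199, draw]
FD 5: (13.978,-4.538) -> (9.251,-6.165) [heading=199, draw]
Final: pos=(9.251,-6.165), heading=199, 6 segment(s) drawn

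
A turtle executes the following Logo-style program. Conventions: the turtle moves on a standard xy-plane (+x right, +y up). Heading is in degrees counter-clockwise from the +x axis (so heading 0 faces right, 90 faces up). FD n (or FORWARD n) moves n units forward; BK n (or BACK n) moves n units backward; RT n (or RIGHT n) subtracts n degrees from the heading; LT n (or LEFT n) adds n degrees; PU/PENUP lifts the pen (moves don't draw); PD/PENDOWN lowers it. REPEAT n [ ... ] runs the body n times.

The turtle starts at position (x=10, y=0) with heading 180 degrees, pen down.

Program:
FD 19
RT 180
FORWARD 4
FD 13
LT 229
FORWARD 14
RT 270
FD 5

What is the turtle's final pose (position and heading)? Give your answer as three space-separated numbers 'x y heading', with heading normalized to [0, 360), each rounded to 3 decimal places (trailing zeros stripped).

Executing turtle program step by step:
Start: pos=(10,0), heading=180, pen down
FD 19: (10,0) -> (-9,0) [heading=180, draw]
RT 180: heading 180 -> 0
FD 4: (-9,0) -> (-5,0) [heading=0, draw]
FD 13: (-5,0) -> (8,0) [heading=0, draw]
LT 229: heading 0 -> 229
FD 14: (8,0) -> (-1.185,-10.566) [heading=229, draw]
RT 270: heading 229 -> 319
FD 5: (-1.185,-10.566) -> (2.589,-13.846) [heading=319, draw]
Final: pos=(2.589,-13.846), heading=319, 5 segment(s) drawn

Answer: 2.589 -13.846 319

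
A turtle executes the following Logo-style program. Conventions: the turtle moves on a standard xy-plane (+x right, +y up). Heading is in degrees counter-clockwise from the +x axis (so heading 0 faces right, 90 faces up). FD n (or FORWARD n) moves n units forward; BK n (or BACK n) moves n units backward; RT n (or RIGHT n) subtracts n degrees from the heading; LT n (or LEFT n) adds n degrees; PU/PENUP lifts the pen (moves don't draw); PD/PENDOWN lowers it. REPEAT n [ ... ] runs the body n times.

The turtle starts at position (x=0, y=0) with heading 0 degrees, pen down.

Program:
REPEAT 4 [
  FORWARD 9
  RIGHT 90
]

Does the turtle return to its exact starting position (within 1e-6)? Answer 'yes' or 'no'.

Executing turtle program step by step:
Start: pos=(0,0), heading=0, pen down
REPEAT 4 [
  -- iteration 1/4 --
  FD 9: (0,0) -> (9,0) [heading=0, draw]
  RT 90: heading 0 -> 270
  -- iteration 2/4 --
  FD 9: (9,0) -> (9,-9) [heading=270, draw]
  RT 90: heading 270 -> 180
  -- iteration 3/4 --
  FD 9: (9,-9) -> (0,-9) [heading=180, draw]
  RT 90: heading 180 -> 90
  -- iteration 4/4 --
  FD 9: (0,-9) -> (0,0) [heading=90, draw]
  RT 90: heading 90 -> 0
]
Final: pos=(0,0), heading=0, 4 segment(s) drawn

Start position: (0, 0)
Final position: (0, 0)
Distance = 0; < 1e-6 -> CLOSED

Answer: yes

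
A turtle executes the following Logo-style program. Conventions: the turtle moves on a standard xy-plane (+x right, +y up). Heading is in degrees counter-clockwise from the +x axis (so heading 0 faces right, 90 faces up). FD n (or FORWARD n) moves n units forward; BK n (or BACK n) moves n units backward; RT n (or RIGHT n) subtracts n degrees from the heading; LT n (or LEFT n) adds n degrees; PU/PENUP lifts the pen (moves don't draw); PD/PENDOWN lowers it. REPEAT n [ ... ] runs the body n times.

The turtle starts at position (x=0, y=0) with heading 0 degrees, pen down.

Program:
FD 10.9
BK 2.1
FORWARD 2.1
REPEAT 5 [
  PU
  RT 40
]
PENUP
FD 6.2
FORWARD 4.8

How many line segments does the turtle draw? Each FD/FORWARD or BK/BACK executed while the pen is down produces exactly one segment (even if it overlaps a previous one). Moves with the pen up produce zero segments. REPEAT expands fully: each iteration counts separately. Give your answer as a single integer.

Executing turtle program step by step:
Start: pos=(0,0), heading=0, pen down
FD 10.9: (0,0) -> (10.9,0) [heading=0, draw]
BK 2.1: (10.9,0) -> (8.8,0) [heading=0, draw]
FD 2.1: (8.8,0) -> (10.9,0) [heading=0, draw]
REPEAT 5 [
  -- iteration 1/5 --
  PU: pen up
  RT 40: heading 0 -> 320
  -- iteration 2/5 --
  PU: pen up
  RT 40: heading 320 -> 280
  -- iteration 3/5 --
  PU: pen up
  RT 40: heading 280 -> 240
  -- iteration 4/5 --
  PU: pen up
  RT 40: heading 240 -> 200
  -- iteration 5/5 --
  PU: pen up
  RT 40: heading 200 -> 160
]
PU: pen up
FD 6.2: (10.9,0) -> (5.074,2.121) [heading=160, move]
FD 4.8: (5.074,2.121) -> (0.563,3.762) [heading=160, move]
Final: pos=(0.563,3.762), heading=160, 3 segment(s) drawn
Segments drawn: 3

Answer: 3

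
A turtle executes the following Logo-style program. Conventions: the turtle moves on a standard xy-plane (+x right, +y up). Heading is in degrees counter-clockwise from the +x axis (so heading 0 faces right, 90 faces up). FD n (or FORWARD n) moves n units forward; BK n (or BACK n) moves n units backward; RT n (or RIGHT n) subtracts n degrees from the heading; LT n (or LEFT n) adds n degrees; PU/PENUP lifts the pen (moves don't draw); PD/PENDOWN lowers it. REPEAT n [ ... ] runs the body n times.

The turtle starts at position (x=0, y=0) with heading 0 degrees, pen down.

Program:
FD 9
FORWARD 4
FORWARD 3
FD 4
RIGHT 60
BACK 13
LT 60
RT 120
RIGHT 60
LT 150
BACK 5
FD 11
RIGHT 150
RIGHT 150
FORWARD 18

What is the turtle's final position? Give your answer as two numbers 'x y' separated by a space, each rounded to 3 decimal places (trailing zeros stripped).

Executing turtle program step by step:
Start: pos=(0,0), heading=0, pen down
FD 9: (0,0) -> (9,0) [heading=0, draw]
FD 4: (9,0) -> (13,0) [heading=0, draw]
FD 3: (13,0) -> (16,0) [heading=0, draw]
FD 4: (16,0) -> (20,0) [heading=0, draw]
RT 60: heading 0 -> 300
BK 13: (20,0) -> (13.5,11.258) [heading=300, draw]
LT 60: heading 300 -> 0
RT 120: heading 0 -> 240
RT 60: heading 240 -> 180
LT 150: heading 180 -> 330
BK 5: (13.5,11.258) -> (9.17,13.758) [heading=330, draw]
FD 11: (9.17,13.758) -> (18.696,8.258) [heading=330, draw]
RT 150: heading 330 -> 180
RT 150: heading 180 -> 30
FD 18: (18.696,8.258) -> (34.285,17.258) [heading=30, draw]
Final: pos=(34.285,17.258), heading=30, 8 segment(s) drawn

Answer: 34.285 17.258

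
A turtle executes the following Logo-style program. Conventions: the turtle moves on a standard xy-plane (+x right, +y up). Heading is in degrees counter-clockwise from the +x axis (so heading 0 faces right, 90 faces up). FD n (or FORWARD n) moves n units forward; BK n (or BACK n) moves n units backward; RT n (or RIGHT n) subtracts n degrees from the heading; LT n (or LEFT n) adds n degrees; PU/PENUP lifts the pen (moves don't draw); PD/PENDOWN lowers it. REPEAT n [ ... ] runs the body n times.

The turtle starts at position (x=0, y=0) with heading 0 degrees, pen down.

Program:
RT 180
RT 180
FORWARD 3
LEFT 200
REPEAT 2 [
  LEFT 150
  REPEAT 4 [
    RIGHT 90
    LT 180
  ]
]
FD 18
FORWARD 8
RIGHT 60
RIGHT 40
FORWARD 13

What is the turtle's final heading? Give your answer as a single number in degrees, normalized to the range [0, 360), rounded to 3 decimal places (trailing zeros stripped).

Executing turtle program step by step:
Start: pos=(0,0), heading=0, pen down
RT 180: heading 0 -> 180
RT 180: heading 180 -> 0
FD 3: (0,0) -> (3,0) [heading=0, draw]
LT 200: heading 0 -> 200
REPEAT 2 [
  -- iteration 1/2 --
  LT 150: heading 200 -> 350
  REPEAT 4 [
    -- iteration 1/4 --
    RT 90: heading 350 -> 260
    LT 180: heading 260 -> 80
    -- iteration 2/4 --
    RT 90: heading 80 -> 350
    LT 180: heading 350 -> 170
    -- iteration 3/4 --
    RT 90: heading 170 -> 80
    LT 180: heading 80 -> 260
    -- iteration 4/4 --
    RT 90: heading 260 -> 170
    LT 180: heading 170 -> 350
  ]
  -- iteration 2/2 --
  LT 150: heading 350 -> 140
  REPEAT 4 [
    -- iteration 1/4 --
    RT 90: heading 140 -> 50
    LT 180: heading 50 -> 230
    -- iteration 2/4 --
    RT 90: heading 230 -> 140
    LT 180: heading 140 -> 320
    -- iteration 3/4 --
    RT 90: heading 320 -> 230
    LT 180: heading 230 -> 50
    -- iteration 4/4 --
    RT 90: heading 50 -> 320
    LT 180: heading 320 -> 140
  ]
]
FD 18: (3,0) -> (-10.789,11.57) [heading=140, draw]
FD 8: (-10.789,11.57) -> (-16.917,16.712) [heading=140, draw]
RT 60: heading 140 -> 80
RT 40: heading 80 -> 40
FD 13: (-16.917,16.712) -> (-6.959,25.069) [heading=40, draw]
Final: pos=(-6.959,25.069), heading=40, 4 segment(s) drawn

Answer: 40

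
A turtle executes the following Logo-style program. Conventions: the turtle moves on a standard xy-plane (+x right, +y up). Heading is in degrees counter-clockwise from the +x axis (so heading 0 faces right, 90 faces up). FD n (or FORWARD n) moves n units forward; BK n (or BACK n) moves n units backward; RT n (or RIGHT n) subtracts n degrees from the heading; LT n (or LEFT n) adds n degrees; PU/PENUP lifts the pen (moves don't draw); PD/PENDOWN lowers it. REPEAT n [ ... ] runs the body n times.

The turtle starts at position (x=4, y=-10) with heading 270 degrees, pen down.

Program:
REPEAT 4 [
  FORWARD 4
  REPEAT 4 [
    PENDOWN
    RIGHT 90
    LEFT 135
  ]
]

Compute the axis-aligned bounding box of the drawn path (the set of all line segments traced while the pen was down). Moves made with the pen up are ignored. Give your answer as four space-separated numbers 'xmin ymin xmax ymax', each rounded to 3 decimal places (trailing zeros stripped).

Answer: 4 -14 4 -10

Derivation:
Executing turtle program step by step:
Start: pos=(4,-10), heading=270, pen down
REPEAT 4 [
  -- iteration 1/4 --
  FD 4: (4,-10) -> (4,-14) [heading=270, draw]
  REPEAT 4 [
    -- iteration 1/4 --
    PD: pen down
    RT 90: heading 270 -> 180
    LT 135: heading 180 -> 315
    -- iteration 2/4 --
    PD: pen down
    RT 90: heading 315 -> 225
    LT 135: heading 225 -> 0
    -- iteration 3/4 --
    PD: pen down
    RT 90: heading 0 -> 270
    LT 135: heading 270 -> 45
    -- iteration 4/4 --
    PD: pen down
    RT 90: heading 45 -> 315
    LT 135: heading 315 -> 90
  ]
  -- iteration 2/4 --
  FD 4: (4,-14) -> (4,-10) [heading=90, draw]
  REPEAT 4 [
    -- iteration 1/4 --
    PD: pen down
    RT 90: heading 90 -> 0
    LT 135: heading 0 -> 135
    -- iteration 2/4 --
    PD: pen down
    RT 90: heading 135 -> 45
    LT 135: heading 45 -> 180
    -- iteration 3/4 --
    PD: pen down
    RT 90: heading 180 -> 90
    LT 135: heading 90 -> 225
    -- iteration 4/4 --
    PD: pen down
    RT 90: heading 225 -> 135
    LT 135: heading 135 -> 270
  ]
  -- iteration 3/4 --
  FD 4: (4,-10) -> (4,-14) [heading=270, draw]
  REPEAT 4 [
    -- iteration 1/4 --
    PD: pen down
    RT 90: heading 270 -> 180
    LT 135: heading 180 -> 315
    -- iteration 2/4 --
    PD: pen down
    RT 90: heading 315 -> 225
    LT 135: heading 225 -> 0
    -- iteration 3/4 --
    PD: pen down
    RT 90: heading 0 -> 270
    LT 135: heading 270 -> 45
    -- iteration 4/4 --
    PD: pen down
    RT 90: heading 45 -> 315
    LT 135: heading 315 -> 90
  ]
  -- iteration 4/4 --
  FD 4: (4,-14) -> (4,-10) [heading=90, draw]
  REPEAT 4 [
    -- iteration 1/4 --
    PD: pen down
    RT 90: heading 90 -> 0
    LT 135: heading 0 -> 135
    -- iteration 2/4 --
    PD: pen down
    RT 90: heading 135 -> 45
    LT 135: heading 45 -> 180
    -- iteration 3/4 --
    PD: pen down
    RT 90: heading 180 -> 90
    LT 135: heading 90 -> 225
    -- iteration 4/4 --
    PD: pen down
    RT 90: heading 225 -> 135
    LT 135: heading 135 -> 270
  ]
]
Final: pos=(4,-10), heading=270, 4 segment(s) drawn

Segment endpoints: x in {4, 4, 4}, y in {-14, -10}
xmin=4, ymin=-14, xmax=4, ymax=-10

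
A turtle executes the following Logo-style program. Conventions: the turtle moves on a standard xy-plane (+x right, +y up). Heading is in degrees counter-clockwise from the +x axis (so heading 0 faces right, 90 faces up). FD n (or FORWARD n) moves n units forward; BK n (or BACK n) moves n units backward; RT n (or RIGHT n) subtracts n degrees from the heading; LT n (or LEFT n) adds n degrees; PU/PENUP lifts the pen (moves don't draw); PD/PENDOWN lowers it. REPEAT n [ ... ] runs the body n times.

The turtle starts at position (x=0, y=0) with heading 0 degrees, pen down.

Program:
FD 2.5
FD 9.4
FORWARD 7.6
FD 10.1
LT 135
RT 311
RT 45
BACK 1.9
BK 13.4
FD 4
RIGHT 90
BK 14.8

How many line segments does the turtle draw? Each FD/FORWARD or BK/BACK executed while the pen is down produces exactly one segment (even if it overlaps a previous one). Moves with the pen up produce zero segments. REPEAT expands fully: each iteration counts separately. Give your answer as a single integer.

Executing turtle program step by step:
Start: pos=(0,0), heading=0, pen down
FD 2.5: (0,0) -> (2.5,0) [heading=0, draw]
FD 9.4: (2.5,0) -> (11.9,0) [heading=0, draw]
FD 7.6: (11.9,0) -> (19.5,0) [heading=0, draw]
FD 10.1: (19.5,0) -> (29.6,0) [heading=0, draw]
LT 135: heading 0 -> 135
RT 311: heading 135 -> 184
RT 45: heading 184 -> 139
BK 1.9: (29.6,0) -> (31.034,-1.247) [heading=139, draw]
BK 13.4: (31.034,-1.247) -> (41.147,-10.038) [heading=139, draw]
FD 4: (41.147,-10.038) -> (38.128,-7.413) [heading=139, draw]
RT 90: heading 139 -> 49
BK 14.8: (38.128,-7.413) -> (28.419,-18.583) [heading=49, draw]
Final: pos=(28.419,-18.583), heading=49, 8 segment(s) drawn
Segments drawn: 8

Answer: 8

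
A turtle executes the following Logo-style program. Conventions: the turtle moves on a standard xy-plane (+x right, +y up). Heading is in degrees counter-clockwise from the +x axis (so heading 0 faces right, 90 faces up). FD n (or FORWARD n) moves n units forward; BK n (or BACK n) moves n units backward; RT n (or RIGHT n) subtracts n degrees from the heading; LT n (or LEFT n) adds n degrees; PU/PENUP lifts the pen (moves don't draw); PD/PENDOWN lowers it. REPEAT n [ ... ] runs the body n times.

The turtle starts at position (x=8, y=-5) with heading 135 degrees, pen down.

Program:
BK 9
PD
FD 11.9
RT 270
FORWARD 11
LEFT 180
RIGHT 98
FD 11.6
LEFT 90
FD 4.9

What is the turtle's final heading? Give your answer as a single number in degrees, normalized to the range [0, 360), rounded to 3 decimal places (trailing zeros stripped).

Executing turtle program step by step:
Start: pos=(8,-5), heading=135, pen down
BK 9: (8,-5) -> (14.364,-11.364) [heading=135, draw]
PD: pen down
FD 11.9: (14.364,-11.364) -> (5.949,-2.949) [heading=135, draw]
RT 270: heading 135 -> 225
FD 11: (5.949,-2.949) -> (-1.829,-10.728) [heading=225, draw]
LT 180: heading 225 -> 45
RT 98: heading 45 -> 307
FD 11.6: (-1.829,-10.728) -> (5.152,-19.992) [heading=307, draw]
LT 90: heading 307 -> 37
FD 4.9: (5.152,-19.992) -> (9.066,-17.043) [heading=37, draw]
Final: pos=(9.066,-17.043), heading=37, 5 segment(s) drawn

Answer: 37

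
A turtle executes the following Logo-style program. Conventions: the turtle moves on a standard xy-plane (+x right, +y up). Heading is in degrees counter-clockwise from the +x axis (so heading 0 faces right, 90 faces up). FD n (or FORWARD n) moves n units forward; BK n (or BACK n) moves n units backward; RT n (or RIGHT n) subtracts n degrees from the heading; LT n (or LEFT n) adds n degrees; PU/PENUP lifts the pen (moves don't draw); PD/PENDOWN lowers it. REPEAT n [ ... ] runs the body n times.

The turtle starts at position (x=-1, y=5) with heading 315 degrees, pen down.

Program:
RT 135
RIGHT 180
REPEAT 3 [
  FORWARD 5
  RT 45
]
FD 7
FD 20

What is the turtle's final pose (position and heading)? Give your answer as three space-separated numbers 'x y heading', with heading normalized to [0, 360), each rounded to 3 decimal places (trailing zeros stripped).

Answer: -11.556 -22.627 225

Derivation:
Executing turtle program step by step:
Start: pos=(-1,5), heading=315, pen down
RT 135: heading 315 -> 180
RT 180: heading 180 -> 0
REPEAT 3 [
  -- iteration 1/3 --
  FD 5: (-1,5) -> (4,5) [heading=0, draw]
  RT 45: heading 0 -> 315
  -- iteration 2/3 --
  FD 5: (4,5) -> (7.536,1.464) [heading=315, draw]
  RT 45: heading 315 -> 270
  -- iteration 3/3 --
  FD 5: (7.536,1.464) -> (7.536,-3.536) [heading=270, draw]
  RT 45: heading 270 -> 225
]
FD 7: (7.536,-3.536) -> (2.586,-8.485) [heading=225, draw]
FD 20: (2.586,-8.485) -> (-11.556,-22.627) [heading=225, draw]
Final: pos=(-11.556,-22.627), heading=225, 5 segment(s) drawn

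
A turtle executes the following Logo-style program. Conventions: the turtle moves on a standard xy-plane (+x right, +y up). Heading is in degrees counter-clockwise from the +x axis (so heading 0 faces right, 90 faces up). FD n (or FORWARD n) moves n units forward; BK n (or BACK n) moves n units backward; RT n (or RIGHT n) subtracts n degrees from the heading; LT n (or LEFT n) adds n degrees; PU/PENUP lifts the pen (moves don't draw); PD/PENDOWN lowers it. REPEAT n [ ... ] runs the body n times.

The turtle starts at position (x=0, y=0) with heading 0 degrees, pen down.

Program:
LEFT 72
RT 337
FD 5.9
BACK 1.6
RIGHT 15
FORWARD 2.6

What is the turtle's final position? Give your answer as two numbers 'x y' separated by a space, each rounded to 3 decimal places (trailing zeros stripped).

Answer: 0.077 6.844

Derivation:
Executing turtle program step by step:
Start: pos=(0,0), heading=0, pen down
LT 72: heading 0 -> 72
RT 337: heading 72 -> 95
FD 5.9: (0,0) -> (-0.514,5.878) [heading=95, draw]
BK 1.6: (-0.514,5.878) -> (-0.375,4.284) [heading=95, draw]
RT 15: heading 95 -> 80
FD 2.6: (-0.375,4.284) -> (0.077,6.844) [heading=80, draw]
Final: pos=(0.077,6.844), heading=80, 3 segment(s) drawn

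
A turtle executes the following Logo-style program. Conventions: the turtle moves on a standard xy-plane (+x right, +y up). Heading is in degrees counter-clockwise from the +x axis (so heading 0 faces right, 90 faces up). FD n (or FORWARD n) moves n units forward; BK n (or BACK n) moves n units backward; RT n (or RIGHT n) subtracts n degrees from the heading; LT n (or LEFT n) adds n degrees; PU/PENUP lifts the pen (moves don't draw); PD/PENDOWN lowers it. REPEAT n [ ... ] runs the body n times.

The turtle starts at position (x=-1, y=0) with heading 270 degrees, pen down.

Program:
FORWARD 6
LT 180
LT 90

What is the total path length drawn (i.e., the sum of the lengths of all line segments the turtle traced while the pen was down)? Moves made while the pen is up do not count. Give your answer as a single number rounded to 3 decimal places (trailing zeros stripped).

Executing turtle program step by step:
Start: pos=(-1,0), heading=270, pen down
FD 6: (-1,0) -> (-1,-6) [heading=270, draw]
LT 180: heading 270 -> 90
LT 90: heading 90 -> 180
Final: pos=(-1,-6), heading=180, 1 segment(s) drawn

Segment lengths:
  seg 1: (-1,0) -> (-1,-6), length = 6
Total = 6

Answer: 6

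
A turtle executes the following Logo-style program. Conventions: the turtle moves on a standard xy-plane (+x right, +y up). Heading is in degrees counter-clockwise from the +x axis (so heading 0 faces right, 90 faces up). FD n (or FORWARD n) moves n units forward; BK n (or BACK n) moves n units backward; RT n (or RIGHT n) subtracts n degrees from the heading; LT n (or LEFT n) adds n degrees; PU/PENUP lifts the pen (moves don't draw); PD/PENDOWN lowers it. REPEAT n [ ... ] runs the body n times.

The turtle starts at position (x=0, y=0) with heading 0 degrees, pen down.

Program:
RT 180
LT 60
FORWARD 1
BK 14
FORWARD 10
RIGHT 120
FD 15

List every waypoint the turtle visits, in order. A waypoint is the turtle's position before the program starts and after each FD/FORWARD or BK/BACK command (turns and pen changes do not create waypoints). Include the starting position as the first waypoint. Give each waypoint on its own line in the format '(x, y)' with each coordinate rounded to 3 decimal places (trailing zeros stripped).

Answer: (0, 0)
(-0.5, -0.866)
(6.5, 11.258)
(1.5, 2.598)
(-6, 15.588)

Derivation:
Executing turtle program step by step:
Start: pos=(0,0), heading=0, pen down
RT 180: heading 0 -> 180
LT 60: heading 180 -> 240
FD 1: (0,0) -> (-0.5,-0.866) [heading=240, draw]
BK 14: (-0.5,-0.866) -> (6.5,11.258) [heading=240, draw]
FD 10: (6.5,11.258) -> (1.5,2.598) [heading=240, draw]
RT 120: heading 240 -> 120
FD 15: (1.5,2.598) -> (-6,15.588) [heading=120, draw]
Final: pos=(-6,15.588), heading=120, 4 segment(s) drawn
Waypoints (5 total):
(0, 0)
(-0.5, -0.866)
(6.5, 11.258)
(1.5, 2.598)
(-6, 15.588)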